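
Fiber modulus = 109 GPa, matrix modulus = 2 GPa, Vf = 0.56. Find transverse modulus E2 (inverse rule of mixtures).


1/E2 = Vf/Ef + (1-Vf)/Em = 0.56/109 + 0.44/2
E2 = 4.44 GPa

4.44 GPa


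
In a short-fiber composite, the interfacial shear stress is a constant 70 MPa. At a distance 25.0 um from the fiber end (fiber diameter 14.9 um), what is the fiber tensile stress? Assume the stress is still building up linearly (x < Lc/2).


Force balance: sigma_f * (pi*d^2/4) = tau * (pi*d) * x  ->  sigma_f = 4 * tau * x / d
sigma_f = 4 * 70 * 25.0 / 14.9 = 469.8 MPa

469.8 MPa


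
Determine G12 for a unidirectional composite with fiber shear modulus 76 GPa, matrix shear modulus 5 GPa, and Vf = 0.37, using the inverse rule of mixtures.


1/G12 = Vf/Gf + (1-Vf)/Gm = 0.37/76 + 0.63/5
G12 = 7.64 GPa

7.64 GPa


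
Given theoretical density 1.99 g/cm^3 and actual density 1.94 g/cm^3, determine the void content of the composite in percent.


Void% = (rho_theo - rho_actual)/rho_theo * 100 = (1.99 - 1.94)/1.99 * 100 = 2.51%

2.51%


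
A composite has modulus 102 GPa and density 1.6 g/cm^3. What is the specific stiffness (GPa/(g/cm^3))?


Specific stiffness = E/rho = 102/1.6 = 63.8 GPa/(g/cm^3)

63.8 GPa/(g/cm^3)


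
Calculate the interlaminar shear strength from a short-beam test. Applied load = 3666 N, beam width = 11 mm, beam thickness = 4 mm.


ILSS = 3F/(4bh) = 3*3666/(4*11*4) = 62.49 MPa

62.49 MPa


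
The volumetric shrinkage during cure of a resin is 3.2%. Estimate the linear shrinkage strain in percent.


Linear shrinkage ≈ vol_shrink/3 = 3.2/3 = 1.067%

1.067%


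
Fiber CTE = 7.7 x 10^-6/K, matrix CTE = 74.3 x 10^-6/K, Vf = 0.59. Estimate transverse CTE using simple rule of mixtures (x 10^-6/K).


alpha_2 = alpha_f*Vf + alpha_m*(1-Vf) = 7.7*0.59 + 74.3*0.41 = 35.0 x 10^-6/K

35.0 x 10^-6/K


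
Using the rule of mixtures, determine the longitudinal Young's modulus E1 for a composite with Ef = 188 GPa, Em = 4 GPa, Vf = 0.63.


E1 = Ef*Vf + Em*(1-Vf) = 188*0.63 + 4*0.37 = 119.92 GPa

119.92 GPa


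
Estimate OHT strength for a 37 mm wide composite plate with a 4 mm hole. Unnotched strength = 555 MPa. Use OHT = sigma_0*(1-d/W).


OHT = sigma_0*(1-d/W) = 555*(1-4/37) = 495.0 MPa

495.0 MPa


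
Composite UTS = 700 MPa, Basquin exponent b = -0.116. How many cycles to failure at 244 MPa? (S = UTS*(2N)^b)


N = 0.5 * (S/UTS)^(1/b) = 0.5 * (244/700)^(1/-0.116) = 4412.9648 cycles

4412.9648 cycles


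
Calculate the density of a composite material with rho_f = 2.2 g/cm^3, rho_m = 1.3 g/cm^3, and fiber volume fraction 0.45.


rho_c = rho_f*Vf + rho_m*(1-Vf) = 2.2*0.45 + 1.3*0.55 = 1.705 g/cm^3

1.705 g/cm^3


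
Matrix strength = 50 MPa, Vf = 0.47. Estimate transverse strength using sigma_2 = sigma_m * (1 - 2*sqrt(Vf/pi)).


factor = 1 - 2*sqrt(0.47/pi) = 0.2264
sigma_2 = 50 * 0.2264 = 11.32 MPa

11.32 MPa


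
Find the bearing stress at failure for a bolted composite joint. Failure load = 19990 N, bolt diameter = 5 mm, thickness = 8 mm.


sigma_br = F/(d*h) = 19990/(5*8) = 499.8 MPa

499.8 MPa


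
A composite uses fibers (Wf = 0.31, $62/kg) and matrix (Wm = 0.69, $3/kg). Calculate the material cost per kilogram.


Cost = cost_f*Wf + cost_m*Wm = 62*0.31 + 3*0.69 = $21.29/kg

$21.29/kg


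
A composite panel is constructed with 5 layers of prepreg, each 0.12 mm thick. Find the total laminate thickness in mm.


h = n * t_ply = 5 * 0.12 = 0.6 mm

0.6 mm


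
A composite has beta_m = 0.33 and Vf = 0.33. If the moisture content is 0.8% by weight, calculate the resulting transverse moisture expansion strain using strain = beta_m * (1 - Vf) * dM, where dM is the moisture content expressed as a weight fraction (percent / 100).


dM = 0.8/100 = 0.008
strain = beta_m * (1-Vf) * dM = 0.33 * 0.67 * 0.008 = 0.0017688

0.0017688


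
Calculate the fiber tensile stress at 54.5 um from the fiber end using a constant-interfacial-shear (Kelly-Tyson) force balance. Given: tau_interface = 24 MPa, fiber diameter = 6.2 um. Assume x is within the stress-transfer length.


Force balance: sigma_f * (pi*d^2/4) = tau * (pi*d) * x  ->  sigma_f = 4 * tau * x / d
sigma_f = 4 * 24 * 54.5 / 6.2 = 843.9 MPa

843.9 MPa


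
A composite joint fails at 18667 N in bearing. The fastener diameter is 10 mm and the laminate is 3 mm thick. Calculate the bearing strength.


sigma_br = F/(d*h) = 18667/(10*3) = 622.2 MPa

622.2 MPa


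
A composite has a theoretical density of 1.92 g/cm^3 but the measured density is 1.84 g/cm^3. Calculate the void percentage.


Void% = (rho_theo - rho_actual)/rho_theo * 100 = (1.92 - 1.84)/1.92 * 100 = 4.17%

4.17%


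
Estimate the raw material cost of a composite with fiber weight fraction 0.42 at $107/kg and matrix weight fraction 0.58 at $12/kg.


Cost = cost_f*Wf + cost_m*Wm = 107*0.42 + 12*0.58 = $51.9/kg

$51.9/kg


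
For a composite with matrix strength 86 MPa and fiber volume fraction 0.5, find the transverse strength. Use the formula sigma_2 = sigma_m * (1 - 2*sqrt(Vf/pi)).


factor = 1 - 2*sqrt(0.5/pi) = 0.2021
sigma_2 = 86 * 0.2021 = 17.38 MPa

17.38 MPa


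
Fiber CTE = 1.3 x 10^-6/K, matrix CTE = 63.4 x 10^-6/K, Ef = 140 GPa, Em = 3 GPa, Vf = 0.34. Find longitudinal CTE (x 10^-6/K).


E1 = Ef*Vf + Em*(1-Vf) = 49.58
alpha_1 = (alpha_f*Ef*Vf + alpha_m*Em*(1-Vf))/E1 = 3.78 x 10^-6/K

3.78 x 10^-6/K


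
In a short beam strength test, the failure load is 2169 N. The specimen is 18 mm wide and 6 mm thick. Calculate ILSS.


ILSS = 3F/(4bh) = 3*2169/(4*18*6) = 15.06 MPa

15.06 MPa


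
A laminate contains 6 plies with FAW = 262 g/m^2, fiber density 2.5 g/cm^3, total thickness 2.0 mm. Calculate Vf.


Vf = n * FAW / (rho_f * h * 1000) = 6 * 262 / (2.5 * 2.0 * 1000) = 0.3144

0.3144


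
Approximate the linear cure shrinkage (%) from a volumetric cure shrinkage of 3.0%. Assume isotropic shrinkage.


Linear shrinkage ≈ vol_shrink/3 = 3.0/3 = 1.0%

1.0%


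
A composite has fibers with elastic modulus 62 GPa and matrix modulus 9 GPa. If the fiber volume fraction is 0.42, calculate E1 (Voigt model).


E1 = Ef*Vf + Em*(1-Vf) = 62*0.42 + 9*0.58 = 31.26 GPa

31.26 GPa


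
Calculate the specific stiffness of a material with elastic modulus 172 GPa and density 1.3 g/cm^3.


Specific stiffness = E/rho = 172/1.3 = 132.3 GPa/(g/cm^3)

132.3 GPa/(g/cm^3)


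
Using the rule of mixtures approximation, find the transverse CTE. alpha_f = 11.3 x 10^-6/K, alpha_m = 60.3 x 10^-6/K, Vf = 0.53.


alpha_2 = alpha_f*Vf + alpha_m*(1-Vf) = 11.3*0.53 + 60.3*0.47 = 34.3 x 10^-6/K

34.3 x 10^-6/K


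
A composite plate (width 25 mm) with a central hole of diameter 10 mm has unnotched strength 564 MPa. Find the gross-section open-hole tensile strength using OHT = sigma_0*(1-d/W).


OHT = sigma_0*(1-d/W) = 564*(1-10/25) = 338.4 MPa

338.4 MPa


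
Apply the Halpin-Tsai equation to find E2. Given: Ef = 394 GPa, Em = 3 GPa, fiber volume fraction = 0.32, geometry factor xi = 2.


eta = (Ef/Em - 1)/(Ef/Em + xi) = (131.3333 - 1)/(131.3333 + 2) = 0.9775
E2 = Em*(1+xi*eta*Vf)/(1-eta*Vf) = 7.1 GPa

7.1 GPa


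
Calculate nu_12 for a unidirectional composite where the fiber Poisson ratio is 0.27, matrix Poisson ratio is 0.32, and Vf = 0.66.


nu_12 = nu_f*Vf + nu_m*(1-Vf) = 0.27*0.66 + 0.32*0.34 = 0.287

0.287


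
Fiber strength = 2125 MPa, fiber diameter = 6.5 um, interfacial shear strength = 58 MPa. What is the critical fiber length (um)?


Lc = sigma_f * d / (2 * tau_i) = 2125 * 6.5 / (2 * 58) = 119.1 um

119.1 um


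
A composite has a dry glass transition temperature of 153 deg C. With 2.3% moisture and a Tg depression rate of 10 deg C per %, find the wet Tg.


Tg_wet = Tg_dry - k*moisture = 153 - 10*2.3 = 130.0 deg C

130.0 deg C


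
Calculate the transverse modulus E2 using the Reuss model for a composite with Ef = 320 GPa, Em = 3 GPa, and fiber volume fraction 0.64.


1/E2 = Vf/Ef + (1-Vf)/Em = 0.64/320 + 0.36/3
E2 = 8.2 GPa

8.2 GPa


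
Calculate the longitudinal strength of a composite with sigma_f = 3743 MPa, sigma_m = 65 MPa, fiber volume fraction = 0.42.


sigma_1 = sigma_f*Vf + sigma_m*(1-Vf) = 3743*0.42 + 65*0.58 = 1609.8 MPa

1609.8 MPa


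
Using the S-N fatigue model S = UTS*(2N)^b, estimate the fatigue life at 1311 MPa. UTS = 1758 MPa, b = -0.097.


N = 0.5 * (S/UTS)^(1/b) = 0.5 * (1311/1758)^(1/-0.097) = 10.2929 cycles

10.2929 cycles


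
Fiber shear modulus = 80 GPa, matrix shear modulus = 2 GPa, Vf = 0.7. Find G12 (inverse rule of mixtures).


1/G12 = Vf/Gf + (1-Vf)/Gm = 0.7/80 + 0.3/2
G12 = 6.3 GPa

6.3 GPa


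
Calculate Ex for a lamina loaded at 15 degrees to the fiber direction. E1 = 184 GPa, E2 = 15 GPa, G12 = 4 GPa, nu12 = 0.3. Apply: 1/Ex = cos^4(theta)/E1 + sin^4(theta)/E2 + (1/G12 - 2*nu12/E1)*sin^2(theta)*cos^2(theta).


cos^4(15) = 0.870513, sin^4(15) = 0.004487, sin^2(15)*cos^2(15) = 0.0625
1/G12 - 2*nu12/E1 = 1/4 - 2*0.3/184 = 0.246739 GPa^-1
1/Ex = 0.870513/184 + 0.004487/15 + 0.246739*0.0625 = 0.0204514 GPa^-1
Ex = 48.9 GPa

48.9 GPa


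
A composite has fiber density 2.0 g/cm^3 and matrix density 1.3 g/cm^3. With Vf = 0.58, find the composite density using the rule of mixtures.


rho_c = rho_f*Vf + rho_m*(1-Vf) = 2.0*0.58 + 1.3*0.42 = 1.706 g/cm^3

1.706 g/cm^3


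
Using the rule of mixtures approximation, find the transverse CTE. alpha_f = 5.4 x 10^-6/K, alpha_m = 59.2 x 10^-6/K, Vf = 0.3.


alpha_2 = alpha_f*Vf + alpha_m*(1-Vf) = 5.4*0.3 + 59.2*0.7 = 43.1 x 10^-6/K

43.1 x 10^-6/K


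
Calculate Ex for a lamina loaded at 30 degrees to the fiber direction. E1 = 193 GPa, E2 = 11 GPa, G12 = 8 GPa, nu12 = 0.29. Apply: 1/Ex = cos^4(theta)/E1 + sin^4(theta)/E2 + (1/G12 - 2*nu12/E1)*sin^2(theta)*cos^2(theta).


cos^4(30) = 0.5625, sin^4(30) = 0.0625, sin^2(30)*cos^2(30) = 0.1875
1/G12 - 2*nu12/E1 = 1/8 - 2*0.29/193 = 0.121995 GPa^-1
1/Ex = 0.5625/193 + 0.0625/11 + 0.121995*0.1875 = 0.0314704 GPa^-1
Ex = 31.78 GPa

31.78 GPa


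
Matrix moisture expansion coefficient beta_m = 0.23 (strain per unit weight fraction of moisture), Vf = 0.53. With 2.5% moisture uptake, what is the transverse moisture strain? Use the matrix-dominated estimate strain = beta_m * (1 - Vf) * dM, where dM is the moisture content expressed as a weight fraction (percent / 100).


dM = 2.5/100 = 0.025
strain = beta_m * (1-Vf) * dM = 0.23 * 0.47 * 0.025 = 0.0027025

0.0027025


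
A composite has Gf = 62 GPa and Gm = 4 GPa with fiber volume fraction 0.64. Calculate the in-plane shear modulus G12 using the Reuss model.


1/G12 = Vf/Gf + (1-Vf)/Gm = 0.64/62 + 0.36/4
G12 = 9.97 GPa

9.97 GPa


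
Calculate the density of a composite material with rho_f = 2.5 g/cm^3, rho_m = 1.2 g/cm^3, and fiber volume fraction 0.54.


rho_c = rho_f*Vf + rho_m*(1-Vf) = 2.5*0.54 + 1.2*0.46 = 1.902 g/cm^3

1.902 g/cm^3


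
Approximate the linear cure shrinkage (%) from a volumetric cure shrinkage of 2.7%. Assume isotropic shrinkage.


Linear shrinkage ≈ vol_shrink/3 = 2.7/3 = 0.9%

0.9%


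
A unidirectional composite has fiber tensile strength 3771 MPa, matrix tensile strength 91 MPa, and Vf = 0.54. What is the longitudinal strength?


sigma_1 = sigma_f*Vf + sigma_m*(1-Vf) = 3771*0.54 + 91*0.46 = 2078.2 MPa

2078.2 MPa


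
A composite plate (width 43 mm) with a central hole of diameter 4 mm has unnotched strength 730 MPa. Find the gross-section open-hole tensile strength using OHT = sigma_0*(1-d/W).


OHT = sigma_0*(1-d/W) = 730*(1-4/43) = 662.1 MPa

662.1 MPa


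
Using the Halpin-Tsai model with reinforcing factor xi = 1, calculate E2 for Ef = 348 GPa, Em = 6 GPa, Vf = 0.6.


eta = (Ef/Em - 1)/(Ef/Em + xi) = (58.0 - 1)/(58.0 + 1) = 0.9661
E2 = Em*(1+xi*eta*Vf)/(1-eta*Vf) = 22.55 GPa

22.55 GPa


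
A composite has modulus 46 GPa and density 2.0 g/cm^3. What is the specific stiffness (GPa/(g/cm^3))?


Specific stiffness = E/rho = 46/2.0 = 23.0 GPa/(g/cm^3)

23.0 GPa/(g/cm^3)


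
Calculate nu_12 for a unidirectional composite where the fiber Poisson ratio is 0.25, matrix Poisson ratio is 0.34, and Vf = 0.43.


nu_12 = nu_f*Vf + nu_m*(1-Vf) = 0.25*0.43 + 0.34*0.57 = 0.3013

0.3013


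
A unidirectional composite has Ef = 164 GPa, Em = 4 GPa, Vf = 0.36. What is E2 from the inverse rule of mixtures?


1/E2 = Vf/Ef + (1-Vf)/Em = 0.36/164 + 0.64/4
E2 = 6.17 GPa

6.17 GPa


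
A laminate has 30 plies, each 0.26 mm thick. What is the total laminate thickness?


h = n * t_ply = 30 * 0.26 = 7.8 mm

7.8 mm


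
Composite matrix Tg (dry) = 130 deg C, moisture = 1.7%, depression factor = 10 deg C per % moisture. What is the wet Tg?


Tg_wet = Tg_dry - k*moisture = 130 - 10*1.7 = 113.0 deg C

113.0 deg C


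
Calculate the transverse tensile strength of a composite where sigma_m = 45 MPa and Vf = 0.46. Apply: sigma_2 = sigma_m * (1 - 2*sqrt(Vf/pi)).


factor = 1 - 2*sqrt(0.46/pi) = 0.2347
sigma_2 = 45 * 0.2347 = 10.56 MPa

10.56 MPa


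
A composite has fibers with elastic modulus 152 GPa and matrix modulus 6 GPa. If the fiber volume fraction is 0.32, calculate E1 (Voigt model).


E1 = Ef*Vf + Em*(1-Vf) = 152*0.32 + 6*0.68 = 52.72 GPa

52.72 GPa


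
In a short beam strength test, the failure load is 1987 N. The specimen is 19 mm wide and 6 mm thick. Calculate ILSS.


ILSS = 3F/(4bh) = 3*1987/(4*19*6) = 13.07 MPa

13.07 MPa


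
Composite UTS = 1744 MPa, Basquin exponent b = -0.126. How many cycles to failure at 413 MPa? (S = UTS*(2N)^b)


N = 0.5 * (S/UTS)^(1/b) = 0.5 * (413/1744)^(1/-0.126) = 46133.9911 cycles

46133.9911 cycles


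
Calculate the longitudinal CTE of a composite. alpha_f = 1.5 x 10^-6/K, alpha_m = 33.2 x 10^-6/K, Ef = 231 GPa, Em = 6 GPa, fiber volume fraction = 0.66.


E1 = Ef*Vf + Em*(1-Vf) = 154.5
alpha_1 = (alpha_f*Ef*Vf + alpha_m*Em*(1-Vf))/E1 = 1.92 x 10^-6/K

1.92 x 10^-6/K


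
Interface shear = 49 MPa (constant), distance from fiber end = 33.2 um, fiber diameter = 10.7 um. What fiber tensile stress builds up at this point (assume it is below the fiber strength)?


Force balance: sigma_f * (pi*d^2/4) = tau * (pi*d) * x  ->  sigma_f = 4 * tau * x / d
sigma_f = 4 * 49 * 33.2 / 10.7 = 608.1 MPa

608.1 MPa


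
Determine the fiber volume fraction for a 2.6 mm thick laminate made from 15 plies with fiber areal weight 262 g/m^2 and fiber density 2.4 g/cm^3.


Vf = n * FAW / (rho_f * h * 1000) = 15 * 262 / (2.4 * 2.6 * 1000) = 0.6298

0.6298


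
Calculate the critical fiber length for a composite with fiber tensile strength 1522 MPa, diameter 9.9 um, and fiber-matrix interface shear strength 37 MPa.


Lc = sigma_f * d / (2 * tau_i) = 1522 * 9.9 / (2 * 37) = 203.6 um

203.6 um


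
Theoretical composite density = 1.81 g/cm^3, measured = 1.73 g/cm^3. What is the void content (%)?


Void% = (rho_theo - rho_actual)/rho_theo * 100 = (1.81 - 1.73)/1.81 * 100 = 4.42%

4.42%


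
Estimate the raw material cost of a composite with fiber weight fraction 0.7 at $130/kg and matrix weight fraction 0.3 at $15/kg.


Cost = cost_f*Wf + cost_m*Wm = 130*0.7 + 15*0.3 = $95.5/kg

$95.5/kg


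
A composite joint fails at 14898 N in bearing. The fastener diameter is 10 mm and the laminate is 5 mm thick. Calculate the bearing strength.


sigma_br = F/(d*h) = 14898/(10*5) = 298.0 MPa

298.0 MPa


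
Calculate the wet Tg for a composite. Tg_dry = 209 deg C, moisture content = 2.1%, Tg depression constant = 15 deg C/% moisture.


Tg_wet = Tg_dry - k*moisture = 209 - 15*2.1 = 177.5 deg C

177.5 deg C


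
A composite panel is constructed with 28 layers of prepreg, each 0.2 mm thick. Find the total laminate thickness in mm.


h = n * t_ply = 28 * 0.2 = 5.6 mm

5.6 mm


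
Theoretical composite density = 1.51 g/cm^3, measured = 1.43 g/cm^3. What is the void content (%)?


Void% = (rho_theo - rho_actual)/rho_theo * 100 = (1.51 - 1.43)/1.51 * 100 = 5.3%

5.3%


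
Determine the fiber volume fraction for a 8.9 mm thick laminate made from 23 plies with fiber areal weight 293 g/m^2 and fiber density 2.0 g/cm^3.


Vf = n * FAW / (rho_f * h * 1000) = 23 * 293 / (2.0 * 8.9 * 1000) = 0.3786

0.3786


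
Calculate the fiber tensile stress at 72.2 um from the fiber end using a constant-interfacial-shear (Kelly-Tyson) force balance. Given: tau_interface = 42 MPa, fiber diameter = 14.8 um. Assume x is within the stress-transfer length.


Force balance: sigma_f * (pi*d^2/4) = tau * (pi*d) * x  ->  sigma_f = 4 * tau * x / d
sigma_f = 4 * 42 * 72.2 / 14.8 = 819.6 MPa

819.6 MPa


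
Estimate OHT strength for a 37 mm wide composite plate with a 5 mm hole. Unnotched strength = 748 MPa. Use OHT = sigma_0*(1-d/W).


OHT = sigma_0*(1-d/W) = 748*(1-5/37) = 646.9 MPa

646.9 MPa


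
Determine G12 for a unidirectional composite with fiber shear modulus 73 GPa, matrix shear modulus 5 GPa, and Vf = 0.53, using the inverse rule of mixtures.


1/G12 = Vf/Gf + (1-Vf)/Gm = 0.53/73 + 0.47/5
G12 = 9.88 GPa

9.88 GPa


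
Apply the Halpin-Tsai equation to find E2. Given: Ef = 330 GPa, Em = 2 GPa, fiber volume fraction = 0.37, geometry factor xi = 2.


eta = (Ef/Em - 1)/(Ef/Em + xi) = (165.0 - 1)/(165.0 + 2) = 0.982
E2 = Em*(1+xi*eta*Vf)/(1-eta*Vf) = 5.42 GPa

5.42 GPa


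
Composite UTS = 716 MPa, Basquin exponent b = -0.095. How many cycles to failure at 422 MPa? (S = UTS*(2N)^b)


N = 0.5 * (S/UTS)^(1/b) = 0.5 * (422/716)^(1/-0.095) = 130.5624 cycles

130.5624 cycles


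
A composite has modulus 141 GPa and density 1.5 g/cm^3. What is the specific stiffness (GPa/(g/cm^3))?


Specific stiffness = E/rho = 141/1.5 = 94.0 GPa/(g/cm^3)

94.0 GPa/(g/cm^3)


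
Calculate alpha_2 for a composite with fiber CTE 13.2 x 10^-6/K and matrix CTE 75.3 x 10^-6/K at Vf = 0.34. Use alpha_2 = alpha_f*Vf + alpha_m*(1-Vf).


alpha_2 = alpha_f*Vf + alpha_m*(1-Vf) = 13.2*0.34 + 75.3*0.66 = 54.2 x 10^-6/K

54.2 x 10^-6/K


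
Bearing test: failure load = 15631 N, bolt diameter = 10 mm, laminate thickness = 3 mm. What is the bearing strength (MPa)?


sigma_br = F/(d*h) = 15631/(10*3) = 521.0 MPa

521.0 MPa


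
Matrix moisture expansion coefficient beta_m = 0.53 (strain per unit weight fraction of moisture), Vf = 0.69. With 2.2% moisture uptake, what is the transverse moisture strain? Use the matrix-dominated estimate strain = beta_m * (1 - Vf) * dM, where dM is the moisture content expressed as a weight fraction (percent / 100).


dM = 2.2/100 = 0.022
strain = beta_m * (1-Vf) * dM = 0.53 * 0.31 * 0.022 = 0.0036146

0.0036146


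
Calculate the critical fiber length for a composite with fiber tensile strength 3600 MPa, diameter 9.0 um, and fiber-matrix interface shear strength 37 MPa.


Lc = sigma_f * d / (2 * tau_i) = 3600 * 9.0 / (2 * 37) = 437.8 um

437.8 um


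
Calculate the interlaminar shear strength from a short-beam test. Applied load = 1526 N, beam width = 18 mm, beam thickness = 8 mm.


ILSS = 3F/(4bh) = 3*1526/(4*18*8) = 7.95 MPa

7.95 MPa


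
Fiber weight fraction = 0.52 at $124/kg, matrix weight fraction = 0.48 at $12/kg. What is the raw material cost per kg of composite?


Cost = cost_f*Wf + cost_m*Wm = 124*0.52 + 12*0.48 = $70.24/kg

$70.24/kg


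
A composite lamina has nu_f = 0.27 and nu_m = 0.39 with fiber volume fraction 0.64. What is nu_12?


nu_12 = nu_f*Vf + nu_m*(1-Vf) = 0.27*0.64 + 0.39*0.36 = 0.3132

0.3132


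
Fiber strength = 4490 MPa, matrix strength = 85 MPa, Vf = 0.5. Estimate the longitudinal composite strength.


sigma_1 = sigma_f*Vf + sigma_m*(1-Vf) = 4490*0.5 + 85*0.5 = 2287.5 MPa

2287.5 MPa


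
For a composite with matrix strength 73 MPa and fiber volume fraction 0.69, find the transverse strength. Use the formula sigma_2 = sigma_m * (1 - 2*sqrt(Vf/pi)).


factor = 1 - 2*sqrt(0.69/pi) = 0.0627
sigma_2 = 73 * 0.0627 = 4.58 MPa

4.58 MPa


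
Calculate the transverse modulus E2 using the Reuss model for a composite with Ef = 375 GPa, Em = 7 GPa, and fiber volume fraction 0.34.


1/E2 = Vf/Ef + (1-Vf)/Em = 0.34/375 + 0.66/7
E2 = 10.51 GPa

10.51 GPa


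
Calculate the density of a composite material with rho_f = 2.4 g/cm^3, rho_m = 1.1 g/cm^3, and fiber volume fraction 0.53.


rho_c = rho_f*Vf + rho_m*(1-Vf) = 2.4*0.53 + 1.1*0.47 = 1.789 g/cm^3

1.789 g/cm^3


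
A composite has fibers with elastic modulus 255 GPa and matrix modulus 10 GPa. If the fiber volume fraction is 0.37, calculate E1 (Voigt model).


E1 = Ef*Vf + Em*(1-Vf) = 255*0.37 + 10*0.63 = 100.65 GPa

100.65 GPa


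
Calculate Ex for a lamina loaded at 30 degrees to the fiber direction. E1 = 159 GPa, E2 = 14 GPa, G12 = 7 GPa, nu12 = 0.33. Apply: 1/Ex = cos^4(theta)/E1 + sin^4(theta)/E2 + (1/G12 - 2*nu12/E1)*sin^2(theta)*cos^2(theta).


cos^4(30) = 0.5625, sin^4(30) = 0.0625, sin^2(30)*cos^2(30) = 0.1875
1/G12 - 2*nu12/E1 = 1/7 - 2*0.33/159 = 0.138706 GPa^-1
1/Ex = 0.5625/159 + 0.0625/14 + 0.138706*0.1875 = 0.0340094 GPa^-1
Ex = 29.4 GPa

29.4 GPa


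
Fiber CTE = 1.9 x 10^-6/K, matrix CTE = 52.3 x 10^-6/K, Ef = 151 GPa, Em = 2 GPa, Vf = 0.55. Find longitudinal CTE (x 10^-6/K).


E1 = Ef*Vf + Em*(1-Vf) = 83.95
alpha_1 = (alpha_f*Ef*Vf + alpha_m*Em*(1-Vf))/E1 = 2.44 x 10^-6/K

2.44 x 10^-6/K


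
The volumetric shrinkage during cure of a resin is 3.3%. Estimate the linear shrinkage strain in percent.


Linear shrinkage ≈ vol_shrink/3 = 3.3/3 = 1.1%

1.1%


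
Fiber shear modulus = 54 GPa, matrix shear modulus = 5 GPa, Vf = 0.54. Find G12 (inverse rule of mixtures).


1/G12 = Vf/Gf + (1-Vf)/Gm = 0.54/54 + 0.46/5
G12 = 9.8 GPa

9.8 GPa


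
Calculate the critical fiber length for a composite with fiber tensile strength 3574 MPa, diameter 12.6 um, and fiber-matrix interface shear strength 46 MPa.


Lc = sigma_f * d / (2 * tau_i) = 3574 * 12.6 / (2 * 46) = 489.5 um

489.5 um


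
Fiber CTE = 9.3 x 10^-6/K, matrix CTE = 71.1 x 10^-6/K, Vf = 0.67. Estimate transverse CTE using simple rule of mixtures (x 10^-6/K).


alpha_2 = alpha_f*Vf + alpha_m*(1-Vf) = 9.3*0.67 + 71.1*0.33 = 29.7 x 10^-6/K

29.7 x 10^-6/K


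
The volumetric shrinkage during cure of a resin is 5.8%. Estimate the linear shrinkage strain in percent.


Linear shrinkage ≈ vol_shrink/3 = 5.8/3 = 1.933%

1.933%


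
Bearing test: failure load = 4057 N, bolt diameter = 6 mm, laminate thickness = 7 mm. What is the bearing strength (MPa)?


sigma_br = F/(d*h) = 4057/(6*7) = 96.6 MPa

96.6 MPa


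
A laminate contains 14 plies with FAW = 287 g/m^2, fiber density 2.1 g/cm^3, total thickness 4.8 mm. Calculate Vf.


Vf = n * FAW / (rho_f * h * 1000) = 14 * 287 / (2.1 * 4.8 * 1000) = 0.3986

0.3986


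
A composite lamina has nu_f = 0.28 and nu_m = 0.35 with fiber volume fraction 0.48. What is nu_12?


nu_12 = nu_f*Vf + nu_m*(1-Vf) = 0.28*0.48 + 0.35*0.52 = 0.3164

0.3164


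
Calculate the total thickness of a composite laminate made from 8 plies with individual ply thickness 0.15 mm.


h = n * t_ply = 8 * 0.15 = 1.2 mm

1.2 mm


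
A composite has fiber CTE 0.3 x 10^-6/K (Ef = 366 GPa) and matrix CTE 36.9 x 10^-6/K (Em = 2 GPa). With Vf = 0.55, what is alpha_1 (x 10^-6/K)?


E1 = Ef*Vf + Em*(1-Vf) = 202.2
alpha_1 = (alpha_f*Ef*Vf + alpha_m*Em*(1-Vf))/E1 = 0.46 x 10^-6/K

0.46 x 10^-6/K


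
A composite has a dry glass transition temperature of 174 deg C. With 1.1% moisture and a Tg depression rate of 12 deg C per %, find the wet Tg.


Tg_wet = Tg_dry - k*moisture = 174 - 12*1.1 = 160.8 deg C

160.8 deg C


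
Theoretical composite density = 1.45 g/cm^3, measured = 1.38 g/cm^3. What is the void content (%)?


Void% = (rho_theo - rho_actual)/rho_theo * 100 = (1.45 - 1.38)/1.45 * 100 = 4.83%

4.83%


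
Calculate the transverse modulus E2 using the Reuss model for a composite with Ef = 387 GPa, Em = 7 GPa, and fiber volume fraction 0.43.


1/E2 = Vf/Ef + (1-Vf)/Em = 0.43/387 + 0.57/7
E2 = 12.12 GPa

12.12 GPa


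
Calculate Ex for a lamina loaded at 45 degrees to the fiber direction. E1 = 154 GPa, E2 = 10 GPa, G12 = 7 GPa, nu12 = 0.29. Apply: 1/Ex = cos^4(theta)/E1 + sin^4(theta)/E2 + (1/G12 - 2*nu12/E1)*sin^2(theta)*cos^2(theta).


cos^4(45) = 0.25, sin^4(45) = 0.25, sin^2(45)*cos^2(45) = 0.25
1/G12 - 2*nu12/E1 = 1/7 - 2*0.29/154 = 0.139091 GPa^-1
1/Ex = 0.25/154 + 0.25/10 + 0.139091*0.25 = 0.0613961 GPa^-1
Ex = 16.29 GPa

16.29 GPa


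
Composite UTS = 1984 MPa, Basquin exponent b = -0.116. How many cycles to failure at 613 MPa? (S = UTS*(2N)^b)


N = 0.5 * (S/UTS)^(1/b) = 0.5 * (613/1984)^(1/-0.116) = 12480.2036 cycles

12480.2036 cycles


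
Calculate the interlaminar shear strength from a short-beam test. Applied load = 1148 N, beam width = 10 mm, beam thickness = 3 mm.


ILSS = 3F/(4bh) = 3*1148/(4*10*3) = 28.7 MPa

28.7 MPa


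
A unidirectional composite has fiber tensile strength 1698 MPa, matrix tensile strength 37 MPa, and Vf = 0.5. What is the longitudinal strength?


sigma_1 = sigma_f*Vf + sigma_m*(1-Vf) = 1698*0.5 + 37*0.5 = 867.5 MPa

867.5 MPa


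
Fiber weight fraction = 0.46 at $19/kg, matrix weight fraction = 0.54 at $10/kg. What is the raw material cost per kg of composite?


Cost = cost_f*Wf + cost_m*Wm = 19*0.46 + 10*0.54 = $14.14/kg

$14.14/kg


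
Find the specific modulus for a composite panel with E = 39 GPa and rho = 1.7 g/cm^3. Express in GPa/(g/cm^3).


Specific stiffness = E/rho = 39/1.7 = 22.9 GPa/(g/cm^3)

22.9 GPa/(g/cm^3)


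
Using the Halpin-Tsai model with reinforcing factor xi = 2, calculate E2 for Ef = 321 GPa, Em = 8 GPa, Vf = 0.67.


eta = (Ef/Em - 1)/(Ef/Em + xi) = (40.125 - 1)/(40.125 + 2) = 0.9288
E2 = Em*(1+xi*eta*Vf)/(1-eta*Vf) = 47.54 GPa

47.54 GPa


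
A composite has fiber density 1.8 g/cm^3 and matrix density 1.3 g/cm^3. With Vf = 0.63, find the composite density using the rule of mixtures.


rho_c = rho_f*Vf + rho_m*(1-Vf) = 1.8*0.63 + 1.3*0.37 = 1.615 g/cm^3

1.615 g/cm^3


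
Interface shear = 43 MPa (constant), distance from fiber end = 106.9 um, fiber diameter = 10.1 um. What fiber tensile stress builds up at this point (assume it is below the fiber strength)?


Force balance: sigma_f * (pi*d^2/4) = tau * (pi*d) * x  ->  sigma_f = 4 * tau * x / d
sigma_f = 4 * 43 * 106.9 / 10.1 = 1820.5 MPa

1820.5 MPa


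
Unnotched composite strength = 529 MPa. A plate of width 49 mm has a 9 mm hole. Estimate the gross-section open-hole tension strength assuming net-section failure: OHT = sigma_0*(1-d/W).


OHT = sigma_0*(1-d/W) = 529*(1-9/49) = 431.8 MPa

431.8 MPa


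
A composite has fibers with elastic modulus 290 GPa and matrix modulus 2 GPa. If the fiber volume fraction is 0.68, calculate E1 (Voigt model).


E1 = Ef*Vf + Em*(1-Vf) = 290*0.68 + 2*0.32 = 197.84 GPa

197.84 GPa


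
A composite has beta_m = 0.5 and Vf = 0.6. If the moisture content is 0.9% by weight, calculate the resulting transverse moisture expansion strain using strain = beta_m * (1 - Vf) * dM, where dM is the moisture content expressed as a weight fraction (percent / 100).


dM = 0.9/100 = 0.009
strain = beta_m * (1-Vf) * dM = 0.5 * 0.4 * 0.009 = 0.0018

0.0018


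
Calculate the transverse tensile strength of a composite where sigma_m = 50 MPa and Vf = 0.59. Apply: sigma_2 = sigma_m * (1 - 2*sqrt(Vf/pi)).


factor = 1 - 2*sqrt(0.59/pi) = 0.1333
sigma_2 = 50 * 0.1333 = 6.66 MPa

6.66 MPa


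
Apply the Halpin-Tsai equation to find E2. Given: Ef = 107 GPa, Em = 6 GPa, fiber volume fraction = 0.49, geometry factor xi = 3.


eta = (Ef/Em - 1)/(Ef/Em + xi) = (17.8333 - 1)/(17.8333 + 3) = 0.808
E2 = Em*(1+xi*eta*Vf)/(1-eta*Vf) = 21.73 GPa

21.73 GPa


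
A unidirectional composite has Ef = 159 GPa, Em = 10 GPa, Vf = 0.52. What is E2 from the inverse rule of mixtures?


1/E2 = Vf/Ef + (1-Vf)/Em = 0.52/159 + 0.48/10
E2 = 19.5 GPa

19.5 GPa


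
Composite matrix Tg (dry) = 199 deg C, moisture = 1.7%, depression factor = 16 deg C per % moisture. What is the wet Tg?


Tg_wet = Tg_dry - k*moisture = 199 - 16*1.7 = 171.8 deg C

171.8 deg C


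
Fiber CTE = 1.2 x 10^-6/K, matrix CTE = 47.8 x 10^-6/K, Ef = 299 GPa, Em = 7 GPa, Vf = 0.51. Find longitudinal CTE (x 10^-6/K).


E1 = Ef*Vf + Em*(1-Vf) = 155.92
alpha_1 = (alpha_f*Ef*Vf + alpha_m*Em*(1-Vf))/E1 = 2.23 x 10^-6/K

2.23 x 10^-6/K


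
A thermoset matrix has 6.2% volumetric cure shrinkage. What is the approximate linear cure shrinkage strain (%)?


Linear shrinkage ≈ vol_shrink/3 = 6.2/3 = 2.067%

2.067%


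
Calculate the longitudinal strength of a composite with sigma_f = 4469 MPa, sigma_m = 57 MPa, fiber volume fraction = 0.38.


sigma_1 = sigma_f*Vf + sigma_m*(1-Vf) = 4469*0.38 + 57*0.62 = 1733.6 MPa

1733.6 MPa


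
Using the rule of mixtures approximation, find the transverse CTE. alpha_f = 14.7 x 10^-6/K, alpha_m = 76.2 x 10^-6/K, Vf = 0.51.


alpha_2 = alpha_f*Vf + alpha_m*(1-Vf) = 14.7*0.51 + 76.2*0.49 = 44.8 x 10^-6/K

44.8 x 10^-6/K


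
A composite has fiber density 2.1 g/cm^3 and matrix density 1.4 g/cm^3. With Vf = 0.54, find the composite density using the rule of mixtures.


rho_c = rho_f*Vf + rho_m*(1-Vf) = 2.1*0.54 + 1.4*0.46 = 1.778 g/cm^3

1.778 g/cm^3


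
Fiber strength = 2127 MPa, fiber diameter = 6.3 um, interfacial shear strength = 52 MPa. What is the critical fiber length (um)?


Lc = sigma_f * d / (2 * tau_i) = 2127 * 6.3 / (2 * 52) = 128.8 um

128.8 um


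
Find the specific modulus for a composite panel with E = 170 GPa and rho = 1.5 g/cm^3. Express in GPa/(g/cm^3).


Specific stiffness = E/rho = 170/1.5 = 113.3 GPa/(g/cm^3)

113.3 GPa/(g/cm^3)


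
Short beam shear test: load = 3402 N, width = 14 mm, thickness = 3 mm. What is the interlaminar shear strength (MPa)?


ILSS = 3F/(4bh) = 3*3402/(4*14*3) = 60.75 MPa

60.75 MPa


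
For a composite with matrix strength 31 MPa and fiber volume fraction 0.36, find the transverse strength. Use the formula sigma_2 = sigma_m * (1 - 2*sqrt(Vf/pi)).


factor = 1 - 2*sqrt(0.36/pi) = 0.323
sigma_2 = 31 * 0.323 = 10.01 MPa

10.01 MPa


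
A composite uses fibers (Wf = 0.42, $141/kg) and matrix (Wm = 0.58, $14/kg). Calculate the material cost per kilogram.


Cost = cost_f*Wf + cost_m*Wm = 141*0.42 + 14*0.58 = $67.34/kg

$67.34/kg


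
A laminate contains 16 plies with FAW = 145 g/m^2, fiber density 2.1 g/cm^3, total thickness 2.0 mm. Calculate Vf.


Vf = n * FAW / (rho_f * h * 1000) = 16 * 145 / (2.1 * 2.0 * 1000) = 0.5524

0.5524


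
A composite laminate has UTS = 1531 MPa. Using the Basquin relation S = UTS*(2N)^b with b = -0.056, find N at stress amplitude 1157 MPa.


N = 0.5 * (S/UTS)^(1/b) = 0.5 * (1157/1531)^(1/-0.056) = 74.3268 cycles

74.3268 cycles


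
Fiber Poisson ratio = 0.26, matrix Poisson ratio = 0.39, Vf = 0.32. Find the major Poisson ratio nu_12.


nu_12 = nu_f*Vf + nu_m*(1-Vf) = 0.26*0.32 + 0.39*0.68 = 0.3484

0.3484


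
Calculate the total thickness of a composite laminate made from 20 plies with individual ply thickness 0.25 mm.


h = n * t_ply = 20 * 0.25 = 5.0 mm

5.0 mm


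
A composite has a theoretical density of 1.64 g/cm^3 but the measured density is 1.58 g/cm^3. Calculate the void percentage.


Void% = (rho_theo - rho_actual)/rho_theo * 100 = (1.64 - 1.58)/1.64 * 100 = 3.66%

3.66%


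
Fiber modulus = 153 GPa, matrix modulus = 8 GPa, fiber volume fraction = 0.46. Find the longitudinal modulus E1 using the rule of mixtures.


E1 = Ef*Vf + Em*(1-Vf) = 153*0.46 + 8*0.54 = 74.7 GPa

74.7 GPa


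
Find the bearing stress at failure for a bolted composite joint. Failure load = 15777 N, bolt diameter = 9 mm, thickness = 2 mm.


sigma_br = F/(d*h) = 15777/(9*2) = 876.5 MPa

876.5 MPa


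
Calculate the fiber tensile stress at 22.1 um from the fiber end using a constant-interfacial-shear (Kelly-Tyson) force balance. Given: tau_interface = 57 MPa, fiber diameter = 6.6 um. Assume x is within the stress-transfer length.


Force balance: sigma_f * (pi*d^2/4) = tau * (pi*d) * x  ->  sigma_f = 4 * tau * x / d
sigma_f = 4 * 57 * 22.1 / 6.6 = 763.5 MPa

763.5 MPa


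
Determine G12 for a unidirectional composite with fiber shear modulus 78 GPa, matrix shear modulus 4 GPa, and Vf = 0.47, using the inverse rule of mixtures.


1/G12 = Vf/Gf + (1-Vf)/Gm = 0.47/78 + 0.53/4
G12 = 7.22 GPa

7.22 GPa


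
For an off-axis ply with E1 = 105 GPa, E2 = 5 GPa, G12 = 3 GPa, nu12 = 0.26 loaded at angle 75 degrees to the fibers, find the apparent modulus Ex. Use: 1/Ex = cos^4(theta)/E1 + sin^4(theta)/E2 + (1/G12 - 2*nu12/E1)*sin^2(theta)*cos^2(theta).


cos^4(75) = 0.004487, sin^4(75) = 0.870513, sin^2(75)*cos^2(75) = 0.0625
1/G12 - 2*nu12/E1 = 1/3 - 2*0.26/105 = 0.328381 GPa^-1
1/Ex = 0.004487/105 + 0.870513/5 + 0.328381*0.0625 = 0.1946691 GPa^-1
Ex = 5.14 GPa

5.14 GPa


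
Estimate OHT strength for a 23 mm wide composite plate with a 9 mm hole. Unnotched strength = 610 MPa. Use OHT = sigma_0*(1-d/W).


OHT = sigma_0*(1-d/W) = 610*(1-9/23) = 371.3 MPa

371.3 MPa


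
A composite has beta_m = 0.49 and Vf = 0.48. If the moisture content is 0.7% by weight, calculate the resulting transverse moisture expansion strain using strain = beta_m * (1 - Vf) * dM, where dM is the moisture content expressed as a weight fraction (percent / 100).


dM = 0.7/100 = 0.007
strain = beta_m * (1-Vf) * dM = 0.49 * 0.52 * 0.007 = 0.0017836

0.0017836


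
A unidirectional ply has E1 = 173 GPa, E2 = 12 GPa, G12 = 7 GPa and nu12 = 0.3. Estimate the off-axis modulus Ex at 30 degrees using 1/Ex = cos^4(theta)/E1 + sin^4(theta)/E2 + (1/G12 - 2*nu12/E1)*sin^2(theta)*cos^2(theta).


cos^4(30) = 0.5625, sin^4(30) = 0.0625, sin^2(30)*cos^2(30) = 0.1875
1/G12 - 2*nu12/E1 = 1/7 - 2*0.3/173 = 0.139389 GPa^-1
1/Ex = 0.5625/173 + 0.0625/12 + 0.139389*0.1875 = 0.0345952 GPa^-1
Ex = 28.91 GPa

28.91 GPa


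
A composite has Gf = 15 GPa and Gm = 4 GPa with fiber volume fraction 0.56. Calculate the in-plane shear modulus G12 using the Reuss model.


1/G12 = Vf/Gf + (1-Vf)/Gm = 0.56/15 + 0.44/4
G12 = 6.79 GPa

6.79 GPa


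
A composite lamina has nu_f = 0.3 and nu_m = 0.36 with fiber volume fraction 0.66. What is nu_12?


nu_12 = nu_f*Vf + nu_m*(1-Vf) = 0.3*0.66 + 0.36*0.34 = 0.3204

0.3204


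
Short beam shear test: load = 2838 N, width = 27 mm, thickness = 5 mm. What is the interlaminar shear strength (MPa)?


ILSS = 3F/(4bh) = 3*2838/(4*27*5) = 15.77 MPa

15.77 MPa


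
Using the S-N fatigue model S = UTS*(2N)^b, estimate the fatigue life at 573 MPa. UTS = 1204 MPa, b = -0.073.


N = 0.5 * (S/UTS)^(1/b) = 0.5 * (573/1204)^(1/-0.073) = 13073.5283 cycles

13073.5283 cycles


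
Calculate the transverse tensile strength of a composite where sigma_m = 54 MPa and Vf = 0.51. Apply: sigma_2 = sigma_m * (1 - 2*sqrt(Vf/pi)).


factor = 1 - 2*sqrt(0.51/pi) = 0.1942
sigma_2 = 54 * 0.1942 = 10.49 MPa

10.49 MPa


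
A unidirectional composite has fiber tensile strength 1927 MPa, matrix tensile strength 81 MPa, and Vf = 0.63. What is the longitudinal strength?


sigma_1 = sigma_f*Vf + sigma_m*(1-Vf) = 1927*0.63 + 81*0.37 = 1244.0 MPa

1244.0 MPa


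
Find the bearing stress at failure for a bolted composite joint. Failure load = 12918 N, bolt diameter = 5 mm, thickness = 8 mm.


sigma_br = F/(d*h) = 12918/(5*8) = 323.0 MPa

323.0 MPa


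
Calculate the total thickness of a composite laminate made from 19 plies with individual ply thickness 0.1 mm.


h = n * t_ply = 19 * 0.1 = 1.9 mm

1.9 mm


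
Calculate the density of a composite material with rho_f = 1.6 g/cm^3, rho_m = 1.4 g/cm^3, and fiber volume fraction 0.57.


rho_c = rho_f*Vf + rho_m*(1-Vf) = 1.6*0.57 + 1.4*0.43 = 1.514 g/cm^3

1.514 g/cm^3


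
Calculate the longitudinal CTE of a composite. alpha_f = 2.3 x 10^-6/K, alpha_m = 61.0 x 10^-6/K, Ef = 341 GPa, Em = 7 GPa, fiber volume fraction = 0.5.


E1 = Ef*Vf + Em*(1-Vf) = 174.0
alpha_1 = (alpha_f*Ef*Vf + alpha_m*Em*(1-Vf))/E1 = 3.48 x 10^-6/K

3.48 x 10^-6/K


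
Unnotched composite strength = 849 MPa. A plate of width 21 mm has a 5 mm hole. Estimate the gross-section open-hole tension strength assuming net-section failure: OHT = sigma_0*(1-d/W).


OHT = sigma_0*(1-d/W) = 849*(1-5/21) = 646.9 MPa

646.9 MPa


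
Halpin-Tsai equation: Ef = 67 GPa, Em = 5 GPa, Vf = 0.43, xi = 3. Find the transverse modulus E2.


eta = (Ef/Em - 1)/(Ef/Em + xi) = (13.4 - 1)/(13.4 + 3) = 0.7561
E2 = Em*(1+xi*eta*Vf)/(1-eta*Vf) = 14.63 GPa

14.63 GPa


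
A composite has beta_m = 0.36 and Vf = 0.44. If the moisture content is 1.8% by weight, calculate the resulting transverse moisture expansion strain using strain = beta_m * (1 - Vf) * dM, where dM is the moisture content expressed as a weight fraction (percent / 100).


dM = 1.8/100 = 0.018
strain = beta_m * (1-Vf) * dM = 0.36 * 0.56 * 0.018 = 0.0036288

0.0036288


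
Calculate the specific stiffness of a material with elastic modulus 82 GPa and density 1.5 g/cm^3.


Specific stiffness = E/rho = 82/1.5 = 54.7 GPa/(g/cm^3)

54.7 GPa/(g/cm^3)


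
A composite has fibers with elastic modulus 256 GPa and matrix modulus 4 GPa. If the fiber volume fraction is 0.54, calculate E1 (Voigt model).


E1 = Ef*Vf + Em*(1-Vf) = 256*0.54 + 4*0.46 = 140.08 GPa

140.08 GPa


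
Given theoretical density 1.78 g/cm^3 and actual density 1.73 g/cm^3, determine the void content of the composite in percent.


Void% = (rho_theo - rho_actual)/rho_theo * 100 = (1.78 - 1.73)/1.78 * 100 = 2.81%

2.81%


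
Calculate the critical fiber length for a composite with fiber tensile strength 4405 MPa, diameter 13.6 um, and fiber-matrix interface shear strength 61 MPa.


Lc = sigma_f * d / (2 * tau_i) = 4405 * 13.6 / (2 * 61) = 491.0 um

491.0 um


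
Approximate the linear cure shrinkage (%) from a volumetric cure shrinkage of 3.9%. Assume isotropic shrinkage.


Linear shrinkage ≈ vol_shrink/3 = 3.9/3 = 1.3%

1.3%


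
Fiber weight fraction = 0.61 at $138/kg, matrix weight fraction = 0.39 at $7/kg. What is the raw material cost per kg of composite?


Cost = cost_f*Wf + cost_m*Wm = 138*0.61 + 7*0.39 = $86.91/kg

$86.91/kg


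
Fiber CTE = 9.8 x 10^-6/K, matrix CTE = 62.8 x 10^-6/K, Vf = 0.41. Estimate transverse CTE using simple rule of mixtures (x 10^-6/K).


alpha_2 = alpha_f*Vf + alpha_m*(1-Vf) = 9.8*0.41 + 62.8*0.59 = 41.1 x 10^-6/K

41.1 x 10^-6/K


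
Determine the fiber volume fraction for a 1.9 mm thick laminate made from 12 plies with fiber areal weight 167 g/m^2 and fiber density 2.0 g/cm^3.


Vf = n * FAW / (rho_f * h * 1000) = 12 * 167 / (2.0 * 1.9 * 1000) = 0.5274

0.5274


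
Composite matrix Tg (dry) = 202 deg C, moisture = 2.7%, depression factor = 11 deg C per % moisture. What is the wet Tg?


Tg_wet = Tg_dry - k*moisture = 202 - 11*2.7 = 172.3 deg C

172.3 deg C


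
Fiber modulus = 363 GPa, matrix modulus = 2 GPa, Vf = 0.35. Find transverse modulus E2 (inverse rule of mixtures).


1/E2 = Vf/Ef + (1-Vf)/Em = 0.35/363 + 0.65/2
E2 = 3.07 GPa

3.07 GPa


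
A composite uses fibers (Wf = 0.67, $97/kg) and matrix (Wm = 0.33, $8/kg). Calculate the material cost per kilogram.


Cost = cost_f*Wf + cost_m*Wm = 97*0.67 + 8*0.33 = $67.63/kg

$67.63/kg


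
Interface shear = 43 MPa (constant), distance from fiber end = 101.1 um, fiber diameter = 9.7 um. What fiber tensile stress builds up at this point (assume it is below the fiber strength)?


Force balance: sigma_f * (pi*d^2/4) = tau * (pi*d) * x  ->  sigma_f = 4 * tau * x / d
sigma_f = 4 * 43 * 101.1 / 9.7 = 1792.7 MPa

1792.7 MPa


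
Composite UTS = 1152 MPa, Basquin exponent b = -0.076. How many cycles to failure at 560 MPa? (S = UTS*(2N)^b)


N = 0.5 * (S/UTS)^(1/b) = 0.5 * (560/1152)^(1/-0.076) = 6620.1936 cycles

6620.1936 cycles
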